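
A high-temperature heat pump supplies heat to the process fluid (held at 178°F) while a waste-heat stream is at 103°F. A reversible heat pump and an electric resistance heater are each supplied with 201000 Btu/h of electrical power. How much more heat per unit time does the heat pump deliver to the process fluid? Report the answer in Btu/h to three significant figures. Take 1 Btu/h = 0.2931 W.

In absolute terms T_C = 312.59 K and T_H = 354.26 K, so ΔT = 41.67 K.
COP_Carnot = T_H/ΔT = 354.26/41.67 = 8.502.
The heat pump delivers Q̇_H = COP × Ẇ = 1709000 Btu/h; the resistance heater delivers Ẇ = 201000 Btu/h.
Extra = (COP − 1)·Ẇ = 1508000 Btu/h.

1510000 Btu/h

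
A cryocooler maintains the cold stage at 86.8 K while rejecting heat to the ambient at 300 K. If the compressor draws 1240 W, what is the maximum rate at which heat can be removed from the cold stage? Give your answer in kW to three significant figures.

The reservoir spacing is ΔT = 300 − 86.8 = 213.2 K.
COP_Carnot = T_C/ΔT = 86.80/213.2 = 0.4071.
Q̇_max = COP_Carnot × Ẇ = 0.4071 × 1240 W = 504.8 W = 0.5048 kW.

0.505 kW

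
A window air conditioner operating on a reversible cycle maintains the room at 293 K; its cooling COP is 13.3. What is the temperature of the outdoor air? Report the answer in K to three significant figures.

315 K

COP_R = T_C/(T_H − T_C) gives T_H − T_C = T_C/COP.
With T_C = 293.00 K, T_H = 293.00 × (1 + 1/13.3) = 315.03 K.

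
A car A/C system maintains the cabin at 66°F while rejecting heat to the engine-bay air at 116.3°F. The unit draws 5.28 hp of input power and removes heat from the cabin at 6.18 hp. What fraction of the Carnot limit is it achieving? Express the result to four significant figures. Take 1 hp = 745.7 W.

COP_actual = Q̇_C/Ẇ = 6.180/5.280 = 1.170.
In absolute terms T_C = 292.04 K and T_H = 319.98 K, so ΔT = 27.94 K.
COP_Carnot = T_C/ΔT = 292.04/27.94 = 10.45.
η_II = COP_actual/COP_Carnot = 1.170/10.45 = 0.1120.

0.1120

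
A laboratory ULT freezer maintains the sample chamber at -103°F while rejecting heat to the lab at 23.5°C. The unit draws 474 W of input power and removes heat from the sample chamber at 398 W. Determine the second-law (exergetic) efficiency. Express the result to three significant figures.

0.417

COP_actual = Q̇_C/Ẇ = 398.0/474.0 = 0.8397.
In absolute terms T_C = 198.15 K and T_H = 296.65 K, so ΔT = 98.50 K.
COP_Carnot = T_C/ΔT = 198.15/98.50 = 2.012.
η_II = COP_actual/COP_Carnot = 0.8397/2.012 = 0.4174.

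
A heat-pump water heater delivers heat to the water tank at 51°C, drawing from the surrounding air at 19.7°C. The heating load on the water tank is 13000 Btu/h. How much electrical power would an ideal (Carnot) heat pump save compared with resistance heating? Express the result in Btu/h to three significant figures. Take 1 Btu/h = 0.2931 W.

11700 Btu/h

In absolute terms T_C = 292.85 K and T_H = 324.15 K, so ΔT = 31.30 K.
COP_Carnot = T_H/ΔT = 324.15/31.30 = 10.36.
Resistance heating needs Ẇ_res = Q̇_H = 13000 Btu/h; the reversible heat pump needs only Ẇ_hp = Q̇_H/COP = 1255 Btu/h.
Saving = 13000 − 1255 = 11740 Btu/h.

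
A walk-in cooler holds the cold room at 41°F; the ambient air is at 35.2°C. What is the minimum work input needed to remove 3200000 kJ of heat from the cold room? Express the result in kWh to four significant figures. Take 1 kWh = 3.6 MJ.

96.51 kWh

In absolute terms T_C = 278.15 K and T_H = 308.35 K, so ΔT = 30.20 K.
The reversible limit is COP_R = T_C/ΔT = 9.210, so W_min = Q_C/COP = Q_C·ΔT/T_C.
W_min = 3200000 × 30.20/278.15 = 347400 kJ = 96.51 kWh.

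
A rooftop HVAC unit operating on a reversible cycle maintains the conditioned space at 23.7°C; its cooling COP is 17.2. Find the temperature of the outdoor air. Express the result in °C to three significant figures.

41.0 °C

COP_R = T_C/(T_H − T_C) gives T_H − T_C = T_C/COP.
With T_C = 296.85 K, T_H = 296.85 × (1 + 1/17.2) = 314.11 K.
Converting, 314.11 K = 40.96°C.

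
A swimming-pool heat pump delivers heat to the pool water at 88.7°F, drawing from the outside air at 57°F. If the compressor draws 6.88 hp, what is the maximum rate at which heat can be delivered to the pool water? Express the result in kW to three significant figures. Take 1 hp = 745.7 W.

88.7 kW

In absolute terms T_C = 287.04 K and T_H = 304.65 K, so ΔT = 17.61 K.
COP_Carnot = T_H/ΔT = 304.65/17.61 = 17.30.
Q̇_max = COP_Carnot × Ẇ = 17.30 × 6.880 hp = 119.0 hp = 88.75 kW.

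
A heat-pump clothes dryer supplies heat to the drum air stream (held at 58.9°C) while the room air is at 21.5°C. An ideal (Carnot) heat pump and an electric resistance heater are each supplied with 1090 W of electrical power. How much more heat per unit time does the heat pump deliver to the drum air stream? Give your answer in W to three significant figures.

In absolute terms T_C = 294.65 K and T_H = 332.05 K, so ΔT = 37.40 K.
COP_Carnot = T_H/ΔT = 332.05/37.40 = 8.878.
The heat pump delivers Q̇_H = COP × Ẇ = 9677 W; the resistance heater delivers Ẇ = 1090 W.
Extra = (COP − 1)·Ẇ = 8587 W.

8590 W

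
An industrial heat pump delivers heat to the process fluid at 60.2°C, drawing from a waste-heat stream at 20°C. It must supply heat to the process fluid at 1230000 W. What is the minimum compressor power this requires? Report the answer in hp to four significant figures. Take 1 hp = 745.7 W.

In absolute terms T_C = 293.15 K and T_H = 333.35 K, so ΔT = 40.20 K.
COP_Carnot = T_H/ΔT = 333.35/40.20 = 8.292.
Ẇ_min = Q̇/COP_Carnot = 1230000/8.292 = 148300 W = 198.9 hp.

198.9 hp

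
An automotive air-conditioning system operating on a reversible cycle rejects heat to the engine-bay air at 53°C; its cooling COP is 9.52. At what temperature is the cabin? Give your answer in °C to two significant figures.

For a Carnot refrigerator COP_R = T_C/(T_H − T_C), so T_C = COP·T_H/(1 + COP).
With T_H = 326.15 K, T_C = 9.52 × 326.15/10.52 = 295.15 K.
Converting, 295.15 K = 22.00°C.

22 °C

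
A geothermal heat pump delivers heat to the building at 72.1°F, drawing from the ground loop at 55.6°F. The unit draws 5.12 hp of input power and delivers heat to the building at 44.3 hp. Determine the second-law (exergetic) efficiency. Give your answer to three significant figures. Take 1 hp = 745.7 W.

0.268

COP_actual = Q̇_H/Ẇ = 44.30/5.120 = 8.652.
In absolute terms T_C = 286.26 K and T_H = 295.43 K, so ΔT = 9.167 K.
COP_Carnot = T_H/ΔT = 295.43/9.167 = 32.23.
η_II = COP_actual/COP_Carnot = 8.652/32.23 = 0.2685.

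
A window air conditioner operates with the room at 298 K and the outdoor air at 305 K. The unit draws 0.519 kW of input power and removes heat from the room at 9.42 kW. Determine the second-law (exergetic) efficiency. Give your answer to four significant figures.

COP_actual = Q̇_C/Ẇ = 9.420/0.5190 = 18.15.
The reservoir spacing is ΔT = 305 − 298 = 7.000 K.
COP_Carnot = T_C/ΔT = 298.00/7.000 = 42.57.
η_II = COP_actual/COP_Carnot = 18.15/42.57 = 0.4263.

0.4263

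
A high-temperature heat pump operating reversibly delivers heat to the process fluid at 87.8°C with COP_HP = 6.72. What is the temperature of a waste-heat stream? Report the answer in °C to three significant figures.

34.1 °C

COP_HP = T_H/(T_H − T_C) gives T_H − T_C = T_H/COP.
With T_H = 360.95 K, T_C = 360.95 × (1 − 1/6.72) = 307.24 K.
Converting, 307.24 K = 34.09°C.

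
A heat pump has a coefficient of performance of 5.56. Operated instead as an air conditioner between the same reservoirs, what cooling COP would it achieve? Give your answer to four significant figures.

4.560

Since Q_H = Q_C + W for any cycle, COP_R = Q_C/W = Q_H/W − 1.
COP_R = 5.56 − 1 = 4.56.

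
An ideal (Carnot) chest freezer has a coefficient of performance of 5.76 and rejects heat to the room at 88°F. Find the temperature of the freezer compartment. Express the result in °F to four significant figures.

6.984 °F

For a Carnot refrigerator COP_R = T_C/(T_H − T_C), so T_C = COP·T_H/(1 + COP).
With T_H = 304.26 K, T_C = 5.76 × 304.26/6.760 = 259.25 K.
Converting, 259.25 K = 6.98°F.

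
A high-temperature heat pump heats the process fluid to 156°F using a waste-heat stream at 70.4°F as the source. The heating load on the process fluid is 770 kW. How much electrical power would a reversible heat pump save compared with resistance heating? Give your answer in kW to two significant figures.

660 kW

In absolute terms T_C = 294.48 K and T_H = 342.04 K, so ΔT = 47.56 K.
COP_Carnot = T_H/ΔT = 342.04/47.56 = 7.192.
Resistance heating needs Ẇ_res = Q̇_H = 770.0 kW; the reversible heat pump needs only Ẇ_hp = Q̇_H/COP = 107.1 kW.
Saving = 770.0 − 107.1 = 662.9 kW.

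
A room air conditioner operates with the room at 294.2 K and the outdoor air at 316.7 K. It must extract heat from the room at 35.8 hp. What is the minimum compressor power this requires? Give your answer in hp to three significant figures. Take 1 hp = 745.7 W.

2.74 hp

The reservoir spacing is ΔT = 316.7 − 294.2 = 22.50 K.
COP_Carnot = T_C/ΔT = 294.20/22.50 = 13.08.
Ẇ_min = Q̇/COP_Carnot = 35.80/13.08 = 2.738 hp.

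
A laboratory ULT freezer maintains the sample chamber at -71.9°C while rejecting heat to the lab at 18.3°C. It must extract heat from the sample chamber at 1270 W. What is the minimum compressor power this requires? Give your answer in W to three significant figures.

569 W

In absolute terms T_C = 201.25 K and T_H = 291.45 K, so ΔT = 90.20 K.
COP_Carnot = T_C/ΔT = 201.25/90.20 = 2.231.
Ẇ_min = Q̇/COP_Carnot = 1270/2.231 = 569.2 W.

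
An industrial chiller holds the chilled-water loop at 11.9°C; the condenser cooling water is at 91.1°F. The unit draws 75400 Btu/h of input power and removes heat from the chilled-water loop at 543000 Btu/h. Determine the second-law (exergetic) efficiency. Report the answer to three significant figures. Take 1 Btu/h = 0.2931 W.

0.529

COP_actual = Q̇_C/Ẇ = 543000/75400 = 7.202.
In absolute terms T_C = 285.05 K and T_H = 305.98 K, so ΔT = 20.93 K.
COP_Carnot = T_C/ΔT = 285.05/20.93 = 13.62.
η_II = COP_actual/COP_Carnot = 7.202/13.62 = 0.5289.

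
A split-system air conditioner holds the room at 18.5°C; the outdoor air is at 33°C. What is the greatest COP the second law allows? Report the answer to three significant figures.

In absolute terms T_C = 291.65 K and T_H = 306.15 K, so ΔT = 14.50 K.
For a reversible cycle, COP_Carnot = T_C/ΔT = 291.65/14.50 = 20.11.

20.1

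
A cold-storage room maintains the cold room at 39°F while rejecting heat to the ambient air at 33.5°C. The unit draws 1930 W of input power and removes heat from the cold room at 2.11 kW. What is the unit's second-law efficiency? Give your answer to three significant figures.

Converting, Q̇_C = 2.110 kW = 2110 W, so COP_actual = Q̇_C/Ẇ = 2110/1930 = 1.093.
In absolute terms T_C = 277.04 K and T_H = 306.65 K, so ΔT = 29.61 K.
COP_Carnot = T_C/ΔT = 277.04/29.61 = 9.356.
η_II = COP_actual/COP_Carnot = 1.093/9.356 = 0.1169.

0.117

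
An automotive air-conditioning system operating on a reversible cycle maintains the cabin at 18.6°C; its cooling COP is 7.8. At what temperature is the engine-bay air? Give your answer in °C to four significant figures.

COP_R = T_C/(T_H − T_C) gives T_H − T_C = T_C/COP.
With T_C = 291.75 K, T_H = 291.75 × (1 + 1/7.8) = 329.15 K.
Converting, 329.15 K = 56.00°C.

56.00 °C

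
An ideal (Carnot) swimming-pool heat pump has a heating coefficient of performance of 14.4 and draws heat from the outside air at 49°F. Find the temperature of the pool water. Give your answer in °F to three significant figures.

COP_HP = T_H/(T_H − T_C) rearranges to T_H = COP·T_C/(COP − 1).
With T_C = 282.59 K, T_H = 14.4 × 282.59/13.40 = 303.68 K.
Converting, 303.68 K = 86.96°F.

87.0 °F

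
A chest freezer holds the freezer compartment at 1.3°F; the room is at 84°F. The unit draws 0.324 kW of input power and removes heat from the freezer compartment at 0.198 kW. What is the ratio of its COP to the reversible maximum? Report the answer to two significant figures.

0.11

COP_actual = Q̇_C/Ẇ = 0.1980/0.3240 = 0.6111.
In absolute terms T_C = 256.09 K and T_H = 302.04 K, so ΔT = 45.94 K.
COP_Carnot = T_C/ΔT = 256.09/45.94 = 5.574.
η_II = COP_actual/COP_Carnot = 0.6111/5.574 = 0.1096.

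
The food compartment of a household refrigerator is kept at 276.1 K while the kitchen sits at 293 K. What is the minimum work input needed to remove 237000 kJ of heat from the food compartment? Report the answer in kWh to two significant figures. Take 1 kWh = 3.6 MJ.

The reservoir spacing is ΔT = 293 − 276.1 = 16.90 K.
The reversible limit is COP_R = T_C/ΔT = 16.34, so W_min = Q_C/COP = Q_C·ΔT/T_C.
W_min = 237000 × 16.90/276.10 = 14510 kJ = 4.030 kWh.

4.0 kWh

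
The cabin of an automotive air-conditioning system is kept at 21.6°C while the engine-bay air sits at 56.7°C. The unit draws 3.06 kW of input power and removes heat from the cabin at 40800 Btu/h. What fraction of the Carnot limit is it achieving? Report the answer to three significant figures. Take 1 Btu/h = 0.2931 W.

0.465

Converting, Q̇_C = 40800 Btu/h = 11.96 kW, so COP_actual = Q̇_C/Ẇ = 11.96/3.060 = 3.908.
In absolute terms T_C = 294.75 K and T_H = 329.85 K, so ΔT = 35.10 K.
COP_Carnot = T_C/ΔT = 294.75/35.10 = 8.397.
η_II = COP_actual/COP_Carnot = 3.908/8.397 = 0.4654.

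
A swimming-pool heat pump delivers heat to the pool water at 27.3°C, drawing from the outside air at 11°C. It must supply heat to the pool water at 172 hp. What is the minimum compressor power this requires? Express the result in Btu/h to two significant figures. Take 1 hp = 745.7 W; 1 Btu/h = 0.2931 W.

In absolute terms T_C = 284.15 K and T_H = 300.45 K, so ΔT = 16.30 K.
COP_Carnot = T_H/ΔT = 300.45/16.30 = 18.43.
Ẇ_min = Q̇/COP_Carnot = 172.0/18.43 = 9.331 hp = 23740 Btu/h.

24000 Btu/h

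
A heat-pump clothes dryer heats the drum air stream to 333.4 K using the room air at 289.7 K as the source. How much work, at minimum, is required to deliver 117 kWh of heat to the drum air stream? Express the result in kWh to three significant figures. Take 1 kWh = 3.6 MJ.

The reservoir spacing is ΔT = 333.4 − 289.7 = 43.70 K.
The reversible limit is COP_HP = T_H/ΔT = 7.629, so W_min = Q_H/COP = Q_H·ΔT/T_H.
W_min = 117.0 × 43.70/333.40 = 15.34 kWh.

15.3 kWh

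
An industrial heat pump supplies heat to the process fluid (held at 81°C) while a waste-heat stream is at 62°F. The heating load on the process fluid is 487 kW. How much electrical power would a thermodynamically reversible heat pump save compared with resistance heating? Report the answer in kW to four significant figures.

398.5 kW

In absolute terms T_C = 289.82 K and T_H = 354.15 K, so ΔT = 64.33 K.
COP_Carnot = T_H/ΔT = 354.15/64.33 = 5.505.
Resistance heating needs Ẇ_res = Q̇_H = 487.0 kW; the reversible heat pump needs only Ẇ_hp = Q̇_H/COP = 88.47 kW.
Saving = 487.0 − 88.47 = 398.5 kW.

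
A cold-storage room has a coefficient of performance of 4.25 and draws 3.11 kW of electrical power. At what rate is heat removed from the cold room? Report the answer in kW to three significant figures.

Q̇_C = COP × Ẇ = 4.25 × 3.110 = 13.22 kW.

13.2 kW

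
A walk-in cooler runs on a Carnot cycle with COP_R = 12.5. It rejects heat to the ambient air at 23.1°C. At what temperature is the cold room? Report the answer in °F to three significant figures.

For a Carnot refrigerator COP_R = T_C/(T_H − T_C), so T_C = COP·T_H/(1 + COP).
With T_H = 296.25 K, T_C = 12.5 × 296.25/13.50 = 274.31 K.
Converting, 274.31 K = 34.08°F.

34.1 °F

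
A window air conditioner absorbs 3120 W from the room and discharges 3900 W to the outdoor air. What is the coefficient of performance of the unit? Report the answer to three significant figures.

The first law gives Q̇_H = Q̇_C + Ẇ, so the three rates are Q̇_C = 3120, Q̇_H = 3900, Ẇ = 780.0 W.
COP_R = Q̇_C/Ẇ = 3120/780.0 = 4.000.

4.00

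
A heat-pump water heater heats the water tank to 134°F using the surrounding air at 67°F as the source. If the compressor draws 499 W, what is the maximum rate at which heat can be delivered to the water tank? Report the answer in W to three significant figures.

4420 W

In absolute terms T_C = 292.59 K and T_H = 329.82 K, so ΔT = 37.22 K.
COP_Carnot = T_H/ΔT = 329.82/37.22 = 8.861.
Q̇_max = COP_Carnot × Ẇ = 8.861 × 499.0 W = 4422 W.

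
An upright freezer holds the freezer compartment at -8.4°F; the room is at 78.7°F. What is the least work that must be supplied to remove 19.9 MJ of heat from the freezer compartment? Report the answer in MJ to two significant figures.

In absolute terms T_C = 250.71 K and T_H = 299.09 K, so ΔT = 48.39 K.
The reversible limit is COP_R = T_C/ΔT = 5.181, so W_min = Q_C/COP = Q_C·ΔT/T_C.
W_min = 19.90 × 48.39/250.71 = 3.841 MJ.

3.8 MJ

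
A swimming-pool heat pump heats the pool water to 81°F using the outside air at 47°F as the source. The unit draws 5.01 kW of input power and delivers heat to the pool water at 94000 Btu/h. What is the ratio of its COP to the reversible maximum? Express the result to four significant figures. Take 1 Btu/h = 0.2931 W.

Converting, Q̇_H = 94000 Btu/h = 27.55 kW, so COP_actual = Q̇_H/Ẇ = 27.55/5.010 = 5.499.
In absolute terms T_C = 281.48 K and T_H = 300.37 K, so ΔT = 18.89 K.
COP_Carnot = T_H/ΔT = 300.37/18.89 = 15.90.
η_II = COP_actual/COP_Carnot = 5.499/15.90 = 0.3458.

0.3458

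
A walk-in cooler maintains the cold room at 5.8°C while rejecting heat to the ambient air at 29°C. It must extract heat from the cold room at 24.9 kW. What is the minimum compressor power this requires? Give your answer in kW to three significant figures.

2.07 kW

In absolute terms T_C = 278.95 K and T_H = 302.15 K, so ΔT = 23.20 K.
COP_Carnot = T_C/ΔT = 278.95/23.20 = 12.02.
Ẇ_min = Q̇/COP_Carnot = 24.90/12.02 = 2.071 kW.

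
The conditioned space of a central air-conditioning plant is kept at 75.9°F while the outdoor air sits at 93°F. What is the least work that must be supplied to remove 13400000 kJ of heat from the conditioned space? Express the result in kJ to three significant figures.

In absolute terms T_C = 297.54 K and T_H = 307.04 K, so ΔT = 9.500 K.
The reversible limit is COP_R = T_C/ΔT = 31.32, so W_min = Q_C/COP = Q_C·ΔT/T_C.
W_min = 13400000 × 9.500/297.54 = 427800 kJ.

428000 kJ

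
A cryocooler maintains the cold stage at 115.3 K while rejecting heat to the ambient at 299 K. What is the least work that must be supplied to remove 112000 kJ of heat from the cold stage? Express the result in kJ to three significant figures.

The reservoir spacing is ΔT = 299 − 115.3 = 183.7 K.
The reversible limit is COP_R = T_C/ΔT = 0.6277, so W_min = Q_C/COP = Q_C·ΔT/T_C.
W_min = 112000 × 183.7/115.30 = 178400 kJ.

178000 kJ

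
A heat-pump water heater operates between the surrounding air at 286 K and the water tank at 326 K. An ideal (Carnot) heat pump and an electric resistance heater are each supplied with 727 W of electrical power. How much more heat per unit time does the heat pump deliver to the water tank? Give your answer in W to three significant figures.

The reservoir spacing is ΔT = 326 − 286 = 40.00 K.
COP_Carnot = T_H/ΔT = 326.00/40.00 = 8.150.
The heat pump delivers Q̇_H = COP × Ẇ = 5925 W; the resistance heater delivers Ẇ = 727.0 W.
Extra = (COP − 1)·Ẇ = 5198 W.

5200 W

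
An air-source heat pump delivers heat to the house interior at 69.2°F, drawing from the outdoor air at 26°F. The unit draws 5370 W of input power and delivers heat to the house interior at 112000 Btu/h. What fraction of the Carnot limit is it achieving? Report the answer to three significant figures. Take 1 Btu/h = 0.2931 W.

0.499

Converting, Q̇_H = 112000 Btu/h = 32830 W, so COP_actual = Q̇_H/Ẇ = 32830/5370 = 6.113.
In absolute terms T_C = 269.82 K and T_H = 293.82 K, so ΔT = 24.00 K.
COP_Carnot = T_H/ΔT = 293.82/24.00 = 12.24.
η_II = COP_actual/COP_Carnot = 6.113/12.24 = 0.4993.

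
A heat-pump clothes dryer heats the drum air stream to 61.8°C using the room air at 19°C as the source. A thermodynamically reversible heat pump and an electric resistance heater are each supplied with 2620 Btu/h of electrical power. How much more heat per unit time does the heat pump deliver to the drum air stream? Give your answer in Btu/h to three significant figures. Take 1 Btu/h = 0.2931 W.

In absolute terms T_C = 292.15 K and T_H = 334.95 K, so ΔT = 42.80 K.
COP_Carnot = T_H/ΔT = 334.95/42.80 = 7.826.
The heat pump delivers Q̇_H = COP × Ẇ = 20500 Btu/h; the resistance heater delivers Ẇ = 2620 Btu/h.
Extra = (COP − 1)·Ẇ = 17880 Btu/h.

17900 Btu/h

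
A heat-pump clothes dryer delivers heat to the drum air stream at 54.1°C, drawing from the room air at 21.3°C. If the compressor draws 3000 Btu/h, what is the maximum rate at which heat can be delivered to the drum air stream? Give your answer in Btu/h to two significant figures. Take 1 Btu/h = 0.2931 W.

In absolute terms T_C = 294.45 K and T_H = 327.25 K, so ΔT = 32.80 K.
COP_Carnot = T_H/ΔT = 327.25/32.80 = 9.977.
Q̇_max = COP_Carnot × Ẇ = 9.977 × 3000 Btu/h = 29930 Btu/h.

30000 Btu/h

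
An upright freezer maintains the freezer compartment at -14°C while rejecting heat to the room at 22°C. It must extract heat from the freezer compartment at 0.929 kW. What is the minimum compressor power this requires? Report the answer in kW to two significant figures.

In absolute terms T_C = 259.15 K and T_H = 295.15 K, so ΔT = 36.00 K.
COP_Carnot = T_C/ΔT = 259.15/36.00 = 7.199.
Ẇ_min = Q̇/COP_Carnot = 0.9290/7.199 = 0.1291 kW.

0.13 kW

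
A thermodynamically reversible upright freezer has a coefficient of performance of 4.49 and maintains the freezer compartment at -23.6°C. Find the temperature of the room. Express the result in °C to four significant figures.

31.98 °C

COP_R = T_C/(T_H − T_C) gives T_H − T_C = T_C/COP.
With T_C = 249.55 K, T_H = 249.55 × (1 + 1/4.49) = 305.13 K.
Converting, 305.13 K = 31.98°C.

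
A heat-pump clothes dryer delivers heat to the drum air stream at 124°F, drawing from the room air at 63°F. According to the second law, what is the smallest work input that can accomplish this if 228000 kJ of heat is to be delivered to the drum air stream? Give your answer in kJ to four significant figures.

In absolute terms T_C = 290.37 K and T_H = 324.26 K, so ΔT = 33.89 K.
The reversible limit is COP_HP = T_H/ΔT = 9.568, so W_min = Q_H/COP = Q_H·ΔT/T_H.
W_min = 228000 × 33.89/324.26 = 23830 kJ.

23830 kJ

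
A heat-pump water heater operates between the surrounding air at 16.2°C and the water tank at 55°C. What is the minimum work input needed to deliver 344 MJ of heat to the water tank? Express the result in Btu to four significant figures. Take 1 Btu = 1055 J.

In absolute terms T_C = 289.35 K and T_H = 328.15 K, so ΔT = 38.80 K.
The reversible limit is COP_HP = T_H/ΔT = 8.457, so W_min = Q_H/COP = Q_H·ΔT/T_H.
W_min = 344.0 × 38.80/328.15 = 40.67 MJ = 38550 Btu.

38550 Btu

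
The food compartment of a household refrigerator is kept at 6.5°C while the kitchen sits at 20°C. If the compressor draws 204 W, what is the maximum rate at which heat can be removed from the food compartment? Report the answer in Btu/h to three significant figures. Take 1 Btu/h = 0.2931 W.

In absolute terms T_C = 279.65 K and T_H = 293.15 K, so ΔT = 13.50 K.
COP_Carnot = T_C/ΔT = 279.65/13.50 = 20.71.
Q̇_max = COP_Carnot × Ẇ = 20.71 × 204.0 W = 4226 W = 14420 Btu/h.

14400 Btu/h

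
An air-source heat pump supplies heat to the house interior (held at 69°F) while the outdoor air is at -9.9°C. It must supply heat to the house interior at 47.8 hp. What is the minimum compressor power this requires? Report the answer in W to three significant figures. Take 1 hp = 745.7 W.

3700 W

In absolute terms T_C = 263.25 K and T_H = 293.71 K, so ΔT = 30.46 K.
COP_Carnot = T_H/ΔT = 293.71/30.46 = 9.644.
Ẇ_min = Q̇/COP_Carnot = 47.80/9.644 = 4.957 hp = 3696 W.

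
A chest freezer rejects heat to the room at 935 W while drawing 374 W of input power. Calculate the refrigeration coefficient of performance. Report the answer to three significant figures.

The first law gives Q̇_H = Q̇_C + Ẇ, so the three rates are Q̇_C = 561.0, Q̇_H = 935.0, Ẇ = 374.0 W.
COP_R = Q̇_C/Ẇ = 561.0/374.0 = 1.500.

1.50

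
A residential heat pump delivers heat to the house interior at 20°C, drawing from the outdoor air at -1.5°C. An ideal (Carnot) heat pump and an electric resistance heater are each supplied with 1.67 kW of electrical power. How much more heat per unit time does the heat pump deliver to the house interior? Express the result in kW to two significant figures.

21 kW

In absolute terms T_C = 271.65 K and T_H = 293.15 K, so ΔT = 21.50 K.
COP_Carnot = T_H/ΔT = 293.15/21.50 = 13.63.
The heat pump delivers Q̇_H = COP × Ẇ = 22.77 kW; the resistance heater delivers Ẇ = 1.670 kW.
Extra = (COP − 1)·Ẇ = 21.10 kW.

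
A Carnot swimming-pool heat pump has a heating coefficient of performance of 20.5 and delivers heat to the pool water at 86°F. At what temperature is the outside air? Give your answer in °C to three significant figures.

15.2 °C

COP_HP = T_H/(T_H − T_C) gives T_H − T_C = T_H/COP.
With T_H = 303.15 K, T_C = 303.15 × (1 − 1/20.5) = 288.36 K.
Converting, 288.36 K = 15.21°C.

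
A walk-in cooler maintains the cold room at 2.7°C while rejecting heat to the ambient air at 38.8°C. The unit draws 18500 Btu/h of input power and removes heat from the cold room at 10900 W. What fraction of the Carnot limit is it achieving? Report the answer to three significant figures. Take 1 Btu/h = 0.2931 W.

Converting, Q̇_C = 10900 W = 37190 Btu/h, so COP_actual = Q̇_C/Ẇ = 37190/18500 = 2.010.
In absolute terms T_C = 275.85 K and T_H = 311.95 K, so ΔT = 36.10 K.
COP_Carnot = T_C/ΔT = 275.85/36.10 = 7.641.
η_II = COP_actual/COP_Carnot = 2.010/7.641 = 0.2631.

0.263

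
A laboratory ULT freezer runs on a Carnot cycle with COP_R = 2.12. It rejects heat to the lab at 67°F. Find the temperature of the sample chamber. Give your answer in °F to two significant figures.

For a Carnot refrigerator COP_R = T_C/(T_H − T_C), so T_C = COP·T_H/(1 + COP).
With T_H = 292.59 K, T_C = 2.12 × 292.59/3.120 = 198.81 K.
Converting, 198.81 K = -101.80°F.

-100 °F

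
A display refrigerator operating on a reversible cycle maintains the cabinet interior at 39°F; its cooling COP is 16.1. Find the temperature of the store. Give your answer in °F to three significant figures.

COP_R = T_C/(T_H − T_C) gives T_H − T_C = T_C/COP.
With T_C = 277.04 K, T_H = 277.04 × (1 + 1/16.1) = 294.25 K.
Converting, 294.25 K = 69.97°F.

70.0 °F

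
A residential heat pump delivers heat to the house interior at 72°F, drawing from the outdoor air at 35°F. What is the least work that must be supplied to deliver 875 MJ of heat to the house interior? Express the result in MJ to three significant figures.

60.9 MJ

In absolute terms T_C = 274.82 K and T_H = 295.37 K, so ΔT = 20.56 K.
The reversible limit is COP_HP = T_H/ΔT = 14.37, so W_min = Q_H/COP = Q_H·ΔT/T_H.
W_min = 875.0 × 20.56/295.37 = 60.89 MJ.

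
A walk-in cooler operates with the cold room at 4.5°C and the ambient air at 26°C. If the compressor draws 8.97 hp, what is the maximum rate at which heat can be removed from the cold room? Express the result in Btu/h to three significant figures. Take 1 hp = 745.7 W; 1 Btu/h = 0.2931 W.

In absolute terms T_C = 277.65 K and T_H = 299.15 K, so ΔT = 21.50 K.
COP_Carnot = T_C/ΔT = 277.65/21.50 = 12.91.
Q̇_max = COP_Carnot × Ẇ = 12.91 × 8.970 hp = 115.8 hp = 294700 Btu/h.

295000 Btu/h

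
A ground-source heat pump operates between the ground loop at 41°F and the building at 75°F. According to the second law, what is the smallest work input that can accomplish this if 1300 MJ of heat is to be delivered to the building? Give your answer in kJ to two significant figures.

83000 kJ

In absolute terms T_C = 278.15 K and T_H = 297.04 K, so ΔT = 18.89 K.
The reversible limit is COP_HP = T_H/ΔT = 15.73, so W_min = Q_H/COP = Q_H·ΔT/T_H.
W_min = 1300 × 18.89/297.04 = 82.67 MJ = 82670 kJ.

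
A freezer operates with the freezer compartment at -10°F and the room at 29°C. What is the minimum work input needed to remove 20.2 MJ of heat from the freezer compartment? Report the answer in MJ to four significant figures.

In absolute terms T_C = 249.82 K and T_H = 302.15 K, so ΔT = 52.33 K.
The reversible limit is COP_R = T_C/ΔT = 4.774, so W_min = Q_C/COP = Q_C·ΔT/T_C.
W_min = 20.20 × 52.33/249.82 = 4.232 MJ.

4.232 MJ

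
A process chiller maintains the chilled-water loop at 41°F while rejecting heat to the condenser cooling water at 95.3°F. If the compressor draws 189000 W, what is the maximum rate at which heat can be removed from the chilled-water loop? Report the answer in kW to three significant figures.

1740 kW

In absolute terms T_C = 278.15 K and T_H = 308.32 K, so ΔT = 30.17 K.
COP_Carnot = T_C/ΔT = 278.15/30.17 = 9.220.
Q̇_max = COP_Carnot × Ẇ = 9.220 × 189000 W = 1743000 W = 1743 kW.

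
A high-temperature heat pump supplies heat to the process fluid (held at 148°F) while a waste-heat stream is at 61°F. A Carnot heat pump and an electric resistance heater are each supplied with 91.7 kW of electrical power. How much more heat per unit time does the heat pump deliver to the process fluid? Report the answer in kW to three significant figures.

549 kW

In absolute terms T_C = 289.26 K and T_H = 337.59 K, so ΔT = 48.33 K.
COP_Carnot = T_H/ΔT = 337.59/48.33 = 6.985.
The heat pump delivers Q̇_H = COP × Ẇ = 640.5 kW; the resistance heater delivers Ẇ = 91.70 kW.
Extra = (COP − 1)·Ẇ = 548.8 kW.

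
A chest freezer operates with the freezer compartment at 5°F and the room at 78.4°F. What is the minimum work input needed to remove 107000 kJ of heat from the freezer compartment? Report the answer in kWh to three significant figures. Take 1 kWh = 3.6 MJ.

In absolute terms T_C = 258.15 K and T_H = 298.93 K, so ΔT = 40.78 K.
The reversible limit is COP_R = T_C/ΔT = 6.331, so W_min = Q_C/COP = Q_C·ΔT/T_C.
W_min = 107000 × 40.78/258.15 = 16900 kJ = 4.695 kWh.

4.69 kWh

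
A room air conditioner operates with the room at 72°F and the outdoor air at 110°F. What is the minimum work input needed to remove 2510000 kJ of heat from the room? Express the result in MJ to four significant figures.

In absolute terms T_C = 295.37 K and T_H = 316.48 K, so ΔT = 21.11 K.
The reversible limit is COP_R = T_C/ΔT = 13.99, so W_min = Q_C/COP = Q_C·ΔT/T_C.
W_min = 2510000 × 21.11/295.37 = 179400 kJ = 179.4 MJ.

179.4 MJ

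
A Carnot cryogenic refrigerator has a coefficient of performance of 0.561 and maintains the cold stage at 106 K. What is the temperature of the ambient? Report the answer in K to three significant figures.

295 K

COP_R = T_C/(T_H − T_C) gives T_H − T_C = T_C/COP.
With T_C = 106.00 K, T_H = 106.00 × (1 + 1/0.561) = 294.95 K.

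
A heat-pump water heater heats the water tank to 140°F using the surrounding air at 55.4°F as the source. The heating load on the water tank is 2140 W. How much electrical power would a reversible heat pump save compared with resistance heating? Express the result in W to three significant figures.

1840 W

In absolute terms T_C = 286.15 K and T_H = 333.15 K, so ΔT = 47.00 K.
COP_Carnot = T_H/ΔT = 333.15/47.00 = 7.088.
Resistance heating needs Ẇ_res = Q̇_H = 2140 W; the reversible heat pump needs only Ẇ_hp = Q̇_H/COP = 301.9 W.
Saving = 2140 − 301.9 = 1838 W.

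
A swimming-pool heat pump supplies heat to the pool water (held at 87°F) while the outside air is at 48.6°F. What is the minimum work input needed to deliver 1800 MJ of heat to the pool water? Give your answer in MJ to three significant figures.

126 MJ

In absolute terms T_C = 282.37 K and T_H = 303.71 K, so ΔT = 21.33 K.
The reversible limit is COP_HP = T_H/ΔT = 14.24, so W_min = Q_H/COP = Q_H·ΔT/T_H.
W_min = 1800 × 21.33/303.71 = 126.4 MJ.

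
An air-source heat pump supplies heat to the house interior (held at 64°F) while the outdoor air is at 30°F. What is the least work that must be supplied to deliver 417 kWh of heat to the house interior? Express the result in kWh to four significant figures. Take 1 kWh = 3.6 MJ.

In absolute terms T_C = 272.04 K and T_H = 290.93 K, so ΔT = 18.89 K.
The reversible limit is COP_HP = T_H/ΔT = 15.40, so W_min = Q_H/COP = Q_H·ΔT/T_H.
W_min = 417.0 × 18.89/290.93 = 27.07 kWh.

27.07 kWh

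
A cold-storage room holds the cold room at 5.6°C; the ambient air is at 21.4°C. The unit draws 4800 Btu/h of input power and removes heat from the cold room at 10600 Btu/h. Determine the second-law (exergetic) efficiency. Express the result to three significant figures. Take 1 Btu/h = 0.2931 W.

COP_actual = Q̇_C/Ẇ = 10600/4800 = 2.208.
In absolute terms T_C = 278.75 K and T_H = 294.55 K, so ΔT = 15.80 K.
COP_Carnot = T_C/ΔT = 278.75/15.80 = 17.64.
η_II = COP_actual/COP_Carnot = 2.208/17.64 = 0.1252.

0.125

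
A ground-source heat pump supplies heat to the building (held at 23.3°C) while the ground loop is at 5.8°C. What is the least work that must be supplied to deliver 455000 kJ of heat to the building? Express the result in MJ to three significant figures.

26.9 MJ

In absolute terms T_C = 278.95 K and T_H = 296.45 K, so ΔT = 17.50 K.
The reversible limit is COP_HP = T_H/ΔT = 16.94, so W_min = Q_H/COP = Q_H·ΔT/T_H.
W_min = 455000 × 17.50/296.45 = 26860 kJ = 26.86 MJ.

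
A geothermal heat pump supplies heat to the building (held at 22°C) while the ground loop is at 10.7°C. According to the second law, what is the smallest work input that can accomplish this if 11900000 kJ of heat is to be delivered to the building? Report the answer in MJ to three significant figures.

456 MJ

In absolute terms T_C = 283.85 K and T_H = 295.15 K, so ΔT = 11.30 K.
The reversible limit is COP_HP = T_H/ΔT = 26.12, so W_min = Q_H/COP = Q_H·ΔT/T_H.
W_min = 11900000 × 11.30/295.15 = 455600 kJ = 455.6 MJ.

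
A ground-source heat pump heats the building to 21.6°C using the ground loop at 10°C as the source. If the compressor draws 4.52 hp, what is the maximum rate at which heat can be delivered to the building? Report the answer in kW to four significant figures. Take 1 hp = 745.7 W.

In absolute terms T_C = 283.15 K and T_H = 294.75 K, so ΔT = 11.60 K.
COP_Carnot = T_H/ΔT = 294.75/11.60 = 25.41.
Q̇_max = COP_Carnot × Ẇ = 25.41 × 4.520 hp = 114.9 hp = 85.64 kW.

85.64 kW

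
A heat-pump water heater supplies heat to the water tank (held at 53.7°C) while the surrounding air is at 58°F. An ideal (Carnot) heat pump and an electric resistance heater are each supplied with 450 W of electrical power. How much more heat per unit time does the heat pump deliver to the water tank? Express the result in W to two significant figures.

3300 W

In absolute terms T_C = 287.59 K and T_H = 326.85 K, so ΔT = 39.26 K.
COP_Carnot = T_H/ΔT = 326.85/39.26 = 8.326.
The heat pump delivers Q̇_H = COP × Ẇ = 3747 W; the resistance heater delivers Ẇ = 450.0 W.
Extra = (COP − 1)·Ẇ = 3297 W.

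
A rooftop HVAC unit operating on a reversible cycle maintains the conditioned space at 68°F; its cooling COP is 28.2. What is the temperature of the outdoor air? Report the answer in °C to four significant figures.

30.40 °C

COP_R = T_C/(T_H − T_C) gives T_H − T_C = T_C/COP.
With T_C = 293.15 K, T_H = 293.15 × (1 + 1/28.2) = 303.55 K.
Converting, 303.55 K = 30.40°C.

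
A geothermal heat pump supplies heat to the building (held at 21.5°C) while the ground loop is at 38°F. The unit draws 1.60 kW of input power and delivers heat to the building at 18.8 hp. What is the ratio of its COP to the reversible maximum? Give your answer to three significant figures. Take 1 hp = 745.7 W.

Converting, Q̇_H = 18.80 hp = 14.02 kW, so COP_actual = Q̇_H/Ẇ = 14.02/1.600 = 8.762.
In absolute terms T_C = 276.48 K and T_H = 294.65 K, so ΔT = 18.17 K.
COP_Carnot = T_H/ΔT = 294.65/18.17 = 16.22.
η_II = COP_actual/COP_Carnot = 8.762/16.22 = 0.5402.

0.540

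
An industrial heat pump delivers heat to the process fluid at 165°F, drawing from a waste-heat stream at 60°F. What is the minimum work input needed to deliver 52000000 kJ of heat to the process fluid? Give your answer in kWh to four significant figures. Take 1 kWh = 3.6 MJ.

In absolute terms T_C = 288.71 K and T_H = 347.04 K, so ΔT = 58.33 K.
The reversible limit is COP_HP = T_H/ΔT = 5.949, so W_min = Q_H/COP = Q_H·ΔT/T_H.
W_min = 52000000 × 58.33/347.04 = 8741000 kJ = 2428 kWh.

2428 kWh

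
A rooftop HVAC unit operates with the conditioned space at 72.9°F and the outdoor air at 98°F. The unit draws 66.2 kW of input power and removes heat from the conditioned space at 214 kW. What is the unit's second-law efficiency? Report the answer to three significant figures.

0.152

COP_actual = Q̇_C/Ẇ = 214.0/66.20 = 3.233.
In absolute terms T_C = 295.87 K and T_H = 309.82 K, so ΔT = 13.94 K.
COP_Carnot = T_C/ΔT = 295.87/13.94 = 21.22.
η_II = COP_actual/COP_Carnot = 3.233/21.22 = 0.1524.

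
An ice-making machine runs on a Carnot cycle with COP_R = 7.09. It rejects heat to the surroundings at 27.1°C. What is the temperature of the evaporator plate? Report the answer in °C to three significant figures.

For a Carnot refrigerator COP_R = T_C/(T_H − T_C), so T_C = COP·T_H/(1 + COP).
With T_H = 300.25 K, T_C = 7.09 × 300.25/8.090 = 263.14 K.
Converting, 263.14 K = -10.01°C.

-10.0 °C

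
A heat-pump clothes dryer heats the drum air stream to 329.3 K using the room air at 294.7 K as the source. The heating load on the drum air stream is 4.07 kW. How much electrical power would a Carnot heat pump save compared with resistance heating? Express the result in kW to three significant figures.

3.64 kW

The reservoir spacing is ΔT = 329.3 − 294.7 = 34.60 K.
COP_Carnot = T_H/ΔT = 329.30/34.60 = 9.517.
Resistance heating needs Ẇ_res = Q̇_H = 4.070 kW; the reversible heat pump needs only Ẇ_hp = Q̇_H/COP = 0.4276 kW.
Saving = 4.070 − 0.4276 = 3.642 kW.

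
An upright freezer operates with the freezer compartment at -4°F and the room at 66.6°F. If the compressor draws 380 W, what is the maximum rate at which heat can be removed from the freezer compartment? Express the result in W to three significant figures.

2450 W

In absolute terms T_C = 253.15 K and T_H = 292.37 K, so ΔT = 39.22 K.
COP_Carnot = T_C/ΔT = 253.15/39.22 = 6.454.
Q̇_max = COP_Carnot × Ẇ = 6.454 × 380.0 W = 2453 W.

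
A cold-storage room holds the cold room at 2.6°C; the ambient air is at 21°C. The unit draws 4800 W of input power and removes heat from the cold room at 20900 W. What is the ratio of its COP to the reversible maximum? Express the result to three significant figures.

0.291

COP_actual = Q̇_C/Ẇ = 20900/4800 = 4.354.
In absolute terms T_C = 275.75 K and T_H = 294.15 K, so ΔT = 18.40 K.
COP_Carnot = T_C/ΔT = 275.75/18.40 = 14.99.
η_II = COP_actual/COP_Carnot = 4.354/14.99 = 0.2905.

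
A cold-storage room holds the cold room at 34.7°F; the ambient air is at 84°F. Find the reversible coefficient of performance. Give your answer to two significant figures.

10

In absolute terms T_C = 274.65 K and T_H = 302.04 K, so ΔT = 27.39 K.
For a reversible cycle, COP_Carnot = T_C/ΔT = 274.65/27.39 = 10.03.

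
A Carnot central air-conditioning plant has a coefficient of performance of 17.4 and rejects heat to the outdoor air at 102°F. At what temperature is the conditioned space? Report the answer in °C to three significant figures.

For a Carnot refrigerator COP_R = T_C/(T_H − T_C), so T_C = COP·T_H/(1 + COP).
With T_H = 312.04 K, T_C = 17.4 × 312.04/18.40 = 295.08 K.
Converting, 295.08 K = 21.93°C.

21.9 °C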